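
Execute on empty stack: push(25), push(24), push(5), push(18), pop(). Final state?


push(25) -> [25]
push(24) -> [25, 24]
push(5) -> [25, 24, 5]
push(18) -> [25, 24, 5, 18]
pop() returns 18 -> [25, 24, 5]
Final stack (bottom to top): [25, 24, 5]


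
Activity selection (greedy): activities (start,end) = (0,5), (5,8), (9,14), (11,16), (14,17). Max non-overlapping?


Greedy: pick earliest-ending, then skip overlaps.
Selected (4 activities): [(0, 5), (5, 8), (9, 14), (14, 17)]


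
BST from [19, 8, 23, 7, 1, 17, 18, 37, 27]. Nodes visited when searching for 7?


BST root = 19
Search for 7: compare at each node
Path: [19, 8, 7]


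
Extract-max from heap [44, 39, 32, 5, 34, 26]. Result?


Max = 44
Replace root with last, heapify down
Resulting heap: [39, 34, 32, 5, 26]


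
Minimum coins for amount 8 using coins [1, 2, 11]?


dp[0]=0; dp[i]=1+min(dp[i-c] for c in coins)
...dp[3]=2, dp[4]=2, dp[5]=3, dp[6]=3, dp[7]=4, dp[8]=4
Minimum coins for 8 = 4


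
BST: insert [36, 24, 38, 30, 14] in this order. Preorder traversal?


Root = 36; build tree by BST insertion.
Preorder traversal: [36, 24, 14, 30, 38]


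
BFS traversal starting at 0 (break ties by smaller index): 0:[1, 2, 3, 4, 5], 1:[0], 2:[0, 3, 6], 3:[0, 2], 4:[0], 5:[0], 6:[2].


BFS queue: start with [0]
Visit order: [0, 1, 2, 3, 4, 5, 6]


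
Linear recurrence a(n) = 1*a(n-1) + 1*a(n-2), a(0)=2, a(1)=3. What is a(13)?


Build bottom-up:
...a(11)=377, a(12)=610, a(13)=1*610+1*377=987


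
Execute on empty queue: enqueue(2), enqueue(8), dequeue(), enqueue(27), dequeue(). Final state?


enqueue(2) -> [2]
enqueue(8) -> [2, 8]
dequeue() returns 2 -> [8]
enqueue(27) -> [8, 27]
dequeue() returns 8 -> [27]
Final queue (front to back): [27]


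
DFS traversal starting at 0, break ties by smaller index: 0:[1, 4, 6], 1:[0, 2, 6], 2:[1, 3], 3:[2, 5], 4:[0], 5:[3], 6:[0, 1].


DFS stack-based: start with [0]
Visit order: [0, 1, 2, 3, 5, 6, 4]


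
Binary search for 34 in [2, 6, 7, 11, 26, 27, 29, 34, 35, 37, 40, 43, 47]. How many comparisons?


Search for 34:
[0,12] mid=6 arr[6]=29
[7,12] mid=9 arr[9]=37
[7,8] mid=7 arr[7]=34
Total: 3 comparisons


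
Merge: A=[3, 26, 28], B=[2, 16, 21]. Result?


Compare heads, take smaller each step.
Merged: [2, 3, 16, 21, 26, 28]


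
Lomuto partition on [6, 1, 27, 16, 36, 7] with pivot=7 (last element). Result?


Elements <= 7 go left of pivot.
Result: [6, 1, 7, 16, 36, 27], pivot at index 2


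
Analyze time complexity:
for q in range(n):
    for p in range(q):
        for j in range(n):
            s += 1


Per nesting level: O(n) * O(n) [triangular over q] * O(n) = O(n^3)
Complexity: O(n^3)


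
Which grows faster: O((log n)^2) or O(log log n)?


double-logarithmic grows slower than polylogarithmic
O(log log n) is asymptotically smaller; O((log n)^2) grows faster


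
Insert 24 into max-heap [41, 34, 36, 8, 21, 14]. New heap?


Append 24: [41, 34, 36, 8, 21, 14, 24]
Bubble up: no swaps needed
Result: [41, 34, 36, 8, 21, 14, 24]


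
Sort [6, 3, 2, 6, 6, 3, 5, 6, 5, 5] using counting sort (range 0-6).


Count array: [0, 0, 1, 2, 0, 3, 4]
Reconstruct: [2, 3, 3, 5, 5, 5, 6, 6, 6, 6]


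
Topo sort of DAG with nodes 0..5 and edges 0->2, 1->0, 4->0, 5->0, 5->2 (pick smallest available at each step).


Kahn's algorithm, process smallest node first
Order: [1, 3, 4, 5, 0, 2]


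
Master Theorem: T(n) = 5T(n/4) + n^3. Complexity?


a=5, b=4, c=3. log_4(5)=1.161 < c=3. Case 3: O(n^c) = O(n^3)
Complexity: O(n^3)


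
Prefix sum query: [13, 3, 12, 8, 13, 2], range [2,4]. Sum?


Prefix sums: [0, 13, 16, 28, 36, 49, 51]
Sum[2..4] = prefix[5] - prefix[2] = 49 - 16 = 33


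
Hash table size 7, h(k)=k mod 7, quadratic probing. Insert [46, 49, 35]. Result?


Insertions: 46->slot 4; 49->slot 0; 35->slot 1
Table: [49, 35, None, None, 46, None, None]


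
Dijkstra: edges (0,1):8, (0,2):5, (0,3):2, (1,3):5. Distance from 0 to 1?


Dijkstra from 0:
Distances: {0: 0, 1: 7, 2: 5, 3: 2}
Shortest distance to 1 = 7, path = [0, 3, 1]


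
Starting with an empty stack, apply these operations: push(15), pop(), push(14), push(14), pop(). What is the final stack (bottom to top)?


push(15) -> [15]
pop() returns 15 -> []
push(14) -> [14]
push(14) -> [14, 14]
pop() returns 14 -> [14]
Final stack (bottom to top): [14]


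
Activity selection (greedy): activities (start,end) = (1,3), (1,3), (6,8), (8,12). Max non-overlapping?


Greedy: pick earliest-ending, then skip overlaps.
Selected (3 activities): [(1, 3), (6, 8), (8, 12)]


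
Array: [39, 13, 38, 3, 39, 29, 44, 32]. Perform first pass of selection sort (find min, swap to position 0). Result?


After one pass: [3, 13, 38, 39, 39, 29, 44, 32]


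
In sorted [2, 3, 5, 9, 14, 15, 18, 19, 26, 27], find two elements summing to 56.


Two pointers: lo=0, hi=9
No pair sums to 56


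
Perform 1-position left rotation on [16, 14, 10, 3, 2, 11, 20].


Left rotate by 1: [14, 10, 3, 2, 11, 20, 16]


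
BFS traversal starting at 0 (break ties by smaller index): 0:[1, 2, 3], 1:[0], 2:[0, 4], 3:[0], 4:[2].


BFS queue: start with [0]
Visit order: [0, 1, 2, 3, 4]


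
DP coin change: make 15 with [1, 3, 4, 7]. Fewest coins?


dp[0]=0; dp[i]=1+min(dp[i-c] for c in coins)
...dp[10]=2, dp[11]=2, dp[12]=3, dp[13]=3, dp[14]=2, dp[15]=3
Minimum coins for 15 = 3


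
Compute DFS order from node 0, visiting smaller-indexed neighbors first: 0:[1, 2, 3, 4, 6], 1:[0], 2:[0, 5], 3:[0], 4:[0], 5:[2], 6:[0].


DFS stack-based: start with [0]
Visit order: [0, 1, 2, 5, 3, 4, 6]


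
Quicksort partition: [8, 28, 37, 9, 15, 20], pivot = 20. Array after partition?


Elements <= 20 go left of pivot.
Result: [8, 9, 15, 20, 37, 28], pivot at index 3


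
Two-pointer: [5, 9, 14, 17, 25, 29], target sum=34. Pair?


Two pointers: lo=0, hi=5
Found pair: (5, 29) summing to 34


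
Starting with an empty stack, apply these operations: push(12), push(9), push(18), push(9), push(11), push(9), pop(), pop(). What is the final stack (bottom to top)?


push(12) -> [12]
push(9) -> [12, 9]
push(18) -> [12, 9, 18]
push(9) -> [12, 9, 18, 9]
push(11) -> [12, 9, 18, 9, 11]
push(9) -> [12, 9, 18, 9, 11, 9]
pop() returns 9 -> [12, 9, 18, 9, 11]
pop() returns 11 -> [12, 9, 18, 9]
Final stack (bottom to top): [12, 9, 18, 9]


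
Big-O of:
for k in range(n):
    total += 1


Per nesting level: O(n) = O(n)
Complexity: O(n)


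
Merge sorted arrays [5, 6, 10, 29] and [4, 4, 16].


Compare heads, take smaller each step.
Merged: [4, 4, 5, 6, 10, 16, 29]


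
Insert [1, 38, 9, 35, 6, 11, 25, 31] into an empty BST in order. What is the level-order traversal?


Root = 1; build tree by BST insertion.
Level-Order traversal: [1, 38, 9, 6, 35, 11, 25, 31]


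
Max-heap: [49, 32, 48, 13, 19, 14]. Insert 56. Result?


Append 56: [49, 32, 48, 13, 19, 14, 56]
Bubble up: swap idx 6(56) with idx 2(48); swap idx 2(56) with idx 0(49)
Result: [56, 32, 49, 13, 19, 14, 48]


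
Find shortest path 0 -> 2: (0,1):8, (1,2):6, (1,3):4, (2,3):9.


Dijkstra from 0:
Distances: {0: 0, 1: 8, 2: 14, 3: 12}
Shortest distance to 2 = 14, path = [0, 1, 2]


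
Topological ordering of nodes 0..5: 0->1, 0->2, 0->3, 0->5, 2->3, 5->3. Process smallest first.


Kahn's algorithm, process smallest node first
Order: [0, 1, 2, 4, 5, 3]


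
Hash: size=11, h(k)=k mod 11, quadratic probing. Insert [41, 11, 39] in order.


Insertions: 41->slot 8; 11->slot 0; 39->slot 6
Table: [11, None, None, None, None, None, 39, None, 41, None, None]


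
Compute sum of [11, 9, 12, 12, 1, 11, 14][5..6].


Prefix sums: [0, 11, 20, 32, 44, 45, 56, 70]
Sum[5..6] = prefix[7] - prefix[5] = 70 - 45 = 25


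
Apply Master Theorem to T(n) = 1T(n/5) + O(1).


a=1, b=5, c=0. log_5(1)=0 = c=0. Case 2: O(n^c log n) = O(log n)
Complexity: O(log n)


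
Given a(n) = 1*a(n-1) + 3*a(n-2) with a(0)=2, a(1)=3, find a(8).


Build bottom-up:
...a(6)=234, a(7)=531, a(8)=1*531+3*234=1233


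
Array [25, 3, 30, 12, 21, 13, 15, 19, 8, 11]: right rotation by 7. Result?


Right rotate by 7: [12, 21, 13, 15, 19, 8, 11, 25, 3, 30]


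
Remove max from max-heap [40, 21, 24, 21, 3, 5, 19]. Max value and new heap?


Max = 40
Replace root with last, heapify down
Resulting heap: [24, 21, 19, 21, 3, 5]


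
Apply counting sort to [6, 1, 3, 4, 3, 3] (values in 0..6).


Count array: [0, 1, 0, 3, 1, 0, 1]
Reconstruct: [1, 3, 3, 3, 4, 6]


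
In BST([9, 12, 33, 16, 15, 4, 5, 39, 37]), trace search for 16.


BST root = 9
Search for 16: compare at each node
Path: [9, 12, 33, 16]


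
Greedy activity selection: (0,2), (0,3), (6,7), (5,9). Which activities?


Greedy: pick earliest-ending, then skip overlaps.
Selected (2 activities): [(0, 2), (6, 7)]


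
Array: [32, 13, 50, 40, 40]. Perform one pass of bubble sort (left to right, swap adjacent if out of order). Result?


After one pass: [13, 32, 40, 40, 50]


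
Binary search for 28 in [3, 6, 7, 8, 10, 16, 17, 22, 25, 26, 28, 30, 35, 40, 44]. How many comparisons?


Search for 28:
[0,14] mid=7 arr[7]=22
[8,14] mid=11 arr[11]=30
[8,10] mid=9 arr[9]=26
[10,10] mid=10 arr[10]=28
Total: 4 comparisons


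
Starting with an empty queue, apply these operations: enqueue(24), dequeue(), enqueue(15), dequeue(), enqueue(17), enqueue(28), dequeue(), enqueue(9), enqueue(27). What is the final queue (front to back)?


enqueue(24) -> [24]
dequeue() returns 24 -> []
enqueue(15) -> [15]
dequeue() returns 15 -> []
enqueue(17) -> [17]
enqueue(28) -> [17, 28]
dequeue() returns 17 -> [28]
enqueue(9) -> [28, 9]
enqueue(27) -> [28, 9, 27]
Final queue (front to back): [28, 9, 27]


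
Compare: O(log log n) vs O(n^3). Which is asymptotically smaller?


double-logarithmic grows slower than cubic
O(log log n) is asymptotically smaller; O(n^3) grows faster


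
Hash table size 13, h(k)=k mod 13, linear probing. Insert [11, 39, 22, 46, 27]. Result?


Insertions: 11->slot 11; 39->slot 0; 22->slot 9; 46->slot 7; 27->slot 1
Table: [39, 27, None, None, None, None, None, 46, None, 22, None, 11, None]


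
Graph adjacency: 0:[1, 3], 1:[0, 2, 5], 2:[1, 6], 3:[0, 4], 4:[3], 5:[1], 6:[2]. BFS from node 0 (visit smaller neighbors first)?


BFS queue: start with [0]
Visit order: [0, 1, 3, 2, 5, 4, 6]


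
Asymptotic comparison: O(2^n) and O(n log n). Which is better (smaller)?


linearithmic grows slower than exponential
O(n log n) is asymptotically smaller; O(2^n) grows faster


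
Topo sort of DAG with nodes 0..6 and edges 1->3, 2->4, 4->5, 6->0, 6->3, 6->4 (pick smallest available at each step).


Kahn's algorithm, process smallest node first
Order: [1, 2, 6, 0, 3, 4, 5]


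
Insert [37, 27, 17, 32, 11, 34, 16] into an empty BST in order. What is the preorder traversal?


Root = 37; build tree by BST insertion.
Preorder traversal: [37, 27, 17, 11, 16, 32, 34]


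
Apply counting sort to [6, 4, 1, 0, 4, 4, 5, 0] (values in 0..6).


Count array: [2, 1, 0, 0, 3, 1, 1]
Reconstruct: [0, 0, 1, 4, 4, 4, 5, 6]


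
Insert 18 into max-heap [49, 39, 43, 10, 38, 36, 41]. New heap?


Append 18: [49, 39, 43, 10, 38, 36, 41, 18]
Bubble up: swap idx 7(18) with idx 3(10)
Result: [49, 39, 43, 18, 38, 36, 41, 10]


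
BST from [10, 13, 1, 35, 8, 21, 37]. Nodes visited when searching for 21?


BST root = 10
Search for 21: compare at each node
Path: [10, 13, 35, 21]


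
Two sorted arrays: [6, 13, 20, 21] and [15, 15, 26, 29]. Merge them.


Compare heads, take smaller each step.
Merged: [6, 13, 15, 15, 20, 21, 26, 29]


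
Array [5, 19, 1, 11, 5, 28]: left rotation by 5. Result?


Left rotate by 5: [28, 5, 19, 1, 11, 5]


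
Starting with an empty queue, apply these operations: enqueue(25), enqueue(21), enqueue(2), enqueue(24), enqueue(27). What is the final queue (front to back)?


enqueue(25) -> [25]
enqueue(21) -> [25, 21]
enqueue(2) -> [25, 21, 2]
enqueue(24) -> [25, 21, 2, 24]
enqueue(27) -> [25, 21, 2, 24, 27]
Final queue (front to back): [25, 21, 2, 24, 27]


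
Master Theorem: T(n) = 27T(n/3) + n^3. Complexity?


a=27, b=3, c=3. log_3(27)=3 = c=3. Case 2: O(n^c log n) = O(n^3 log n)
Complexity: O(n^3 log n)


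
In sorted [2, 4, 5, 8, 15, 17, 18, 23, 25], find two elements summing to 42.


Two pointers: lo=0, hi=8
Found pair: (17, 25) summing to 42


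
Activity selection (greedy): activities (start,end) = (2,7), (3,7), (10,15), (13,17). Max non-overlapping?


Greedy: pick earliest-ending, then skip overlaps.
Selected (2 activities): [(2, 7), (10, 15)]


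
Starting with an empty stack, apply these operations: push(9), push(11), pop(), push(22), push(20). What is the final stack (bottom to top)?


push(9) -> [9]
push(11) -> [9, 11]
pop() returns 11 -> [9]
push(22) -> [9, 22]
push(20) -> [9, 22, 20]
Final stack (bottom to top): [9, 22, 20]


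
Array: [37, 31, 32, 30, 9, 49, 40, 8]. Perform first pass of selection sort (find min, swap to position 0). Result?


After one pass: [8, 31, 32, 30, 9, 49, 40, 37]


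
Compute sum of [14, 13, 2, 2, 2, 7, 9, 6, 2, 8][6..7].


Prefix sums: [0, 14, 27, 29, 31, 33, 40, 49, 55, 57, 65]
Sum[6..7] = prefix[8] - prefix[6] = 55 - 40 = 15


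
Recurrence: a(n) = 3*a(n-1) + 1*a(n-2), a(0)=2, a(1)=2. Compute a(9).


Build bottom-up:
...a(7)=3098, a(8)=10232, a(9)=3*10232+1*3098=33794


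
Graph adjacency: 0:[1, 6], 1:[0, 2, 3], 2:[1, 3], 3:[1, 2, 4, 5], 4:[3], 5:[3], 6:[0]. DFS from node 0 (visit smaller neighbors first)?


DFS stack-based: start with [0]
Visit order: [0, 1, 2, 3, 4, 5, 6]


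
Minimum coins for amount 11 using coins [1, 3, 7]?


dp[0]=0; dp[i]=1+min(dp[i-c] for c in coins)
...dp[6]=2, dp[7]=1, dp[8]=2, dp[9]=3, dp[10]=2, dp[11]=3
Minimum coins for 11 = 3


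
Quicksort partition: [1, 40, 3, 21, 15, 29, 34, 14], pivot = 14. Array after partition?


Elements <= 14 go left of pivot.
Result: [1, 3, 14, 21, 15, 29, 34, 40], pivot at index 2


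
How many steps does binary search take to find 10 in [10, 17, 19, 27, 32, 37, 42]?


Search for 10:
[0,6] mid=3 arr[3]=27
[0,2] mid=1 arr[1]=17
[0,0] mid=0 arr[0]=10
Total: 3 comparisons


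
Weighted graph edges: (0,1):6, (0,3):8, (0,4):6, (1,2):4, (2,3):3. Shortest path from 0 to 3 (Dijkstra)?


Dijkstra from 0:
Distances: {0: 0, 1: 6, 2: 10, 3: 8, 4: 6}
Shortest distance to 3 = 8, path = [0, 3]


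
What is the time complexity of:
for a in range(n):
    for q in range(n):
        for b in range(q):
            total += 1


Per nesting level: O(n) * O(n) * O(n) [triangular over q] = O(n^3)
Complexity: O(n^3)


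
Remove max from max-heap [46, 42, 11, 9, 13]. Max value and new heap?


Max = 46
Replace root with last, heapify down
Resulting heap: [42, 13, 11, 9]


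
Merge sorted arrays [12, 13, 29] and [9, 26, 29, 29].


Compare heads, take smaller each step.
Merged: [9, 12, 13, 26, 29, 29, 29]


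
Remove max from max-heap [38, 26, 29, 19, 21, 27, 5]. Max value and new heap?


Max = 38
Replace root with last, heapify down
Resulting heap: [29, 26, 27, 19, 21, 5]


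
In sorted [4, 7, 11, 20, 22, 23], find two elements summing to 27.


Two pointers: lo=0, hi=5
Found pair: (4, 23) summing to 27


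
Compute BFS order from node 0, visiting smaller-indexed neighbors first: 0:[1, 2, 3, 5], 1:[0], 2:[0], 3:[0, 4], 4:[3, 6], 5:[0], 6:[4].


BFS queue: start with [0]
Visit order: [0, 1, 2, 3, 5, 4, 6]


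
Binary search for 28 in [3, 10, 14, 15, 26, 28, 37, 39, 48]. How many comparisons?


Search for 28:
[0,8] mid=4 arr[4]=26
[5,8] mid=6 arr[6]=37
[5,5] mid=5 arr[5]=28
Total: 3 comparisons


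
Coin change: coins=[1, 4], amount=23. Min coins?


dp[0]=0; dp[i]=1+min(dp[i-c] for c in coins)
...dp[18]=6, dp[19]=7, dp[20]=5, dp[21]=6, dp[22]=7, dp[23]=8
Minimum coins for 23 = 8


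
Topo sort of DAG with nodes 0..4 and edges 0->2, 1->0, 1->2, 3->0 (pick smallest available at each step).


Kahn's algorithm, process smallest node first
Order: [1, 3, 0, 2, 4]


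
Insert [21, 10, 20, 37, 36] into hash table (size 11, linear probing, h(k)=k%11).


Insertions: 21->slot 10; 10->slot 0; 20->slot 9; 37->slot 4; 36->slot 3
Table: [10, None, None, 36, 37, None, None, None, None, 20, 21]


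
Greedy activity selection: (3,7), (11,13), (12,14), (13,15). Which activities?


Greedy: pick earliest-ending, then skip overlaps.
Selected (3 activities): [(3, 7), (11, 13), (13, 15)]


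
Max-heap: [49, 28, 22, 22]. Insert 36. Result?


Append 36: [49, 28, 22, 22, 36]
Bubble up: swap idx 4(36) with idx 1(28)
Result: [49, 36, 22, 22, 28]


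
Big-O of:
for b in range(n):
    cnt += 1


Per nesting level: O(n) = O(n)
Complexity: O(n)


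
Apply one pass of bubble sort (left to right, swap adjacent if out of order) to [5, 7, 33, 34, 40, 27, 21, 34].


After one pass: [5, 7, 33, 34, 27, 21, 34, 40]


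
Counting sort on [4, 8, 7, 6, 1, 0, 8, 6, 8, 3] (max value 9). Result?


Count array: [1, 1, 0, 1, 1, 0, 2, 1, 3, 0]
Reconstruct: [0, 1, 3, 4, 6, 6, 7, 8, 8, 8]


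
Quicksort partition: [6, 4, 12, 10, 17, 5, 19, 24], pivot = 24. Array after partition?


Elements <= 24 go left of pivot.
Result: [6, 4, 12, 10, 17, 5, 19, 24], pivot at index 7


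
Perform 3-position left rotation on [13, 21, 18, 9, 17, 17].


Left rotate by 3: [9, 17, 17, 13, 21, 18]


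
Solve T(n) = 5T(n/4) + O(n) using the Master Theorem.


a=5, b=4, c=1. log_4(5)=1.161 > c=1. Case 1: O(n^log_b(a)) = O(n^1.161)
Complexity: O(n^1.161)


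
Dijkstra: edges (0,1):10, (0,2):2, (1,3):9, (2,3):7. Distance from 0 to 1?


Dijkstra from 0:
Distances: {0: 0, 1: 10, 2: 2, 3: 9}
Shortest distance to 1 = 10, path = [0, 1]


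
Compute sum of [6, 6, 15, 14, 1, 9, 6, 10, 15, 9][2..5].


Prefix sums: [0, 6, 12, 27, 41, 42, 51, 57, 67, 82, 91]
Sum[2..5] = prefix[6] - prefix[2] = 51 - 12 = 39


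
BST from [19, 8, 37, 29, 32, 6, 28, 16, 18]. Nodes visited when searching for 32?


BST root = 19
Search for 32: compare at each node
Path: [19, 37, 29, 32]


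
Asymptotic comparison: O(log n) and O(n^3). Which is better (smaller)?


logarithmic grows slower than cubic
O(log n) is asymptotically smaller; O(n^3) grows faster


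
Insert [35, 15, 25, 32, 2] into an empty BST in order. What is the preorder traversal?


Root = 35; build tree by BST insertion.
Preorder traversal: [35, 15, 2, 25, 32]


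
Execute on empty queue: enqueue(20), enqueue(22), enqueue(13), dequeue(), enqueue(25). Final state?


enqueue(20) -> [20]
enqueue(22) -> [20, 22]
enqueue(13) -> [20, 22, 13]
dequeue() returns 20 -> [22, 13]
enqueue(25) -> [22, 13, 25]
Final queue (front to back): [22, 13, 25]


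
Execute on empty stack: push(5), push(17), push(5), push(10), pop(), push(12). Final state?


push(5) -> [5]
push(17) -> [5, 17]
push(5) -> [5, 17, 5]
push(10) -> [5, 17, 5, 10]
pop() returns 10 -> [5, 17, 5]
push(12) -> [5, 17, 5, 12]
Final stack (bottom to top): [5, 17, 5, 12]


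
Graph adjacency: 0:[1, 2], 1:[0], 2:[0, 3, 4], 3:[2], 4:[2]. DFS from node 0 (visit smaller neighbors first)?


DFS stack-based: start with [0]
Visit order: [0, 1, 2, 3, 4]


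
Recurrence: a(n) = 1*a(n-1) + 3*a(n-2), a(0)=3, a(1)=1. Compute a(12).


Build bottom-up:
...a(10)=5731, a(11)=13114, a(12)=1*13114+3*5731=30307


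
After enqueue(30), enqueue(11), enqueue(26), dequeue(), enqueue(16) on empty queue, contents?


enqueue(30) -> [30]
enqueue(11) -> [30, 11]
enqueue(26) -> [30, 11, 26]
dequeue() returns 30 -> [11, 26]
enqueue(16) -> [11, 26, 16]
Final queue (front to back): [11, 26, 16]


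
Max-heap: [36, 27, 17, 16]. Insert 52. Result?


Append 52: [36, 27, 17, 16, 52]
Bubble up: swap idx 4(52) with idx 1(27); swap idx 1(52) with idx 0(36)
Result: [52, 36, 17, 16, 27]


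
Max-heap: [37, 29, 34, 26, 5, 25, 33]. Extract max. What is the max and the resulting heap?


Max = 37
Replace root with last, heapify down
Resulting heap: [34, 29, 33, 26, 5, 25]


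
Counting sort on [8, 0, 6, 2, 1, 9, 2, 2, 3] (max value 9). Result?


Count array: [1, 1, 3, 1, 0, 0, 1, 0, 1, 1]
Reconstruct: [0, 1, 2, 2, 2, 3, 6, 8, 9]


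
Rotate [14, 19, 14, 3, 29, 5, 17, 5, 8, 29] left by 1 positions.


Left rotate by 1: [19, 14, 3, 29, 5, 17, 5, 8, 29, 14]


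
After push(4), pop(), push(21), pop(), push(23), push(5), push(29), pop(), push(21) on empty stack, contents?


push(4) -> [4]
pop() returns 4 -> []
push(21) -> [21]
pop() returns 21 -> []
push(23) -> [23]
push(5) -> [23, 5]
push(29) -> [23, 5, 29]
pop() returns 29 -> [23, 5]
push(21) -> [23, 5, 21]
Final stack (bottom to top): [23, 5, 21]


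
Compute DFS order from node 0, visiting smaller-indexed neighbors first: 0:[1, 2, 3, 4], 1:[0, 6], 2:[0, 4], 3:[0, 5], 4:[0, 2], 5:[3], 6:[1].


DFS stack-based: start with [0]
Visit order: [0, 1, 6, 2, 4, 3, 5]


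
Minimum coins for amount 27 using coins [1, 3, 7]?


dp[0]=0; dp[i]=1+min(dp[i-c] for c in coins)
...dp[22]=4, dp[23]=5, dp[24]=4, dp[25]=5, dp[26]=6, dp[27]=5
Minimum coins for 27 = 5


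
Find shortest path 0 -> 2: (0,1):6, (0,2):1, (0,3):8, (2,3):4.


Dijkstra from 0:
Distances: {0: 0, 1: 6, 2: 1, 3: 5}
Shortest distance to 2 = 1, path = [0, 2]


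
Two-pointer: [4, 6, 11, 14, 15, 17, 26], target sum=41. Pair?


Two pointers: lo=0, hi=6
Found pair: (15, 26) summing to 41


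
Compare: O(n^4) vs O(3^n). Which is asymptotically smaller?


quartic grows slower than exponential (base 3)
O(n^4) is asymptotically smaller; O(3^n) grows faster


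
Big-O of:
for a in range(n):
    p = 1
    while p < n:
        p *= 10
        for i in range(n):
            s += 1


Per nesting level: O(n) * O(log n) * O(n) = O(n^2 log n)
Complexity: O(n^2 log n)


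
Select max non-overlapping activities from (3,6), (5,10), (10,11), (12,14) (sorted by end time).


Greedy: pick earliest-ending, then skip overlaps.
Selected (3 activities): [(3, 6), (10, 11), (12, 14)]


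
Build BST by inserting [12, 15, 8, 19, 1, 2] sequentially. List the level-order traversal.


Root = 12; build tree by BST insertion.
Level-Order traversal: [12, 8, 15, 1, 19, 2]


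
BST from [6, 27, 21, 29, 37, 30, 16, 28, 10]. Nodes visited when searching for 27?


BST root = 6
Search for 27: compare at each node
Path: [6, 27]


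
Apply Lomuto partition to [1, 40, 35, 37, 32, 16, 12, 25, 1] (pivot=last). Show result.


Elements <= 1 go left of pivot.
Result: [1, 1, 35, 37, 32, 16, 12, 25, 40], pivot at index 1


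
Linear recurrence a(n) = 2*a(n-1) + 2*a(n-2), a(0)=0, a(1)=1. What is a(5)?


Build bottom-up:
...a(3)=6, a(4)=16, a(5)=2*16+2*6=44


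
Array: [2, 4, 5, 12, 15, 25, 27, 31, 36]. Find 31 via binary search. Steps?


Search for 31:
[0,8] mid=4 arr[4]=15
[5,8] mid=6 arr[6]=27
[7,8] mid=7 arr[7]=31
Total: 3 comparisons


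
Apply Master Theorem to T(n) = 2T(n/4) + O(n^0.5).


a=2, b=4, c=0.5. log_4(2)=0.5 = c=0.5. Case 2: O(n^c log n) = O(sqrt(n) log n)
Complexity: O(sqrt(n) log n)


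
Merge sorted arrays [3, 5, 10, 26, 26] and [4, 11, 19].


Compare heads, take smaller each step.
Merged: [3, 4, 5, 10, 11, 19, 26, 26]


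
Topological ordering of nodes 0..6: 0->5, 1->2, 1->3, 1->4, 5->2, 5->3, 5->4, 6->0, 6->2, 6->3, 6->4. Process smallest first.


Kahn's algorithm, process smallest node first
Order: [1, 6, 0, 5, 2, 3, 4]


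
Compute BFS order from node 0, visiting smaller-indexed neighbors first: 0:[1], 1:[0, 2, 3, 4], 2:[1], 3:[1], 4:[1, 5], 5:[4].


BFS queue: start with [0]
Visit order: [0, 1, 2, 3, 4, 5]


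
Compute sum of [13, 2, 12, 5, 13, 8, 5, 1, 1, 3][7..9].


Prefix sums: [0, 13, 15, 27, 32, 45, 53, 58, 59, 60, 63]
Sum[7..9] = prefix[10] - prefix[7] = 63 - 58 = 5


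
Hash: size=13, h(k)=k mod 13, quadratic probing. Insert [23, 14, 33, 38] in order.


Insertions: 23->slot 10; 14->slot 1; 33->slot 7; 38->slot 12
Table: [None, 14, None, None, None, None, None, 33, None, None, 23, None, 38]


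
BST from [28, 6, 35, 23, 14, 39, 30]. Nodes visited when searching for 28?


BST root = 28
Search for 28: compare at each node
Path: [28]


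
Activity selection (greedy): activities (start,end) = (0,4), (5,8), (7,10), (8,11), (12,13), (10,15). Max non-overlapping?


Greedy: pick earliest-ending, then skip overlaps.
Selected (4 activities): [(0, 4), (5, 8), (8, 11), (12, 13)]


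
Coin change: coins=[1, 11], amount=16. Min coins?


dp[0]=0; dp[i]=1+min(dp[i-c] for c in coins)
...dp[11]=1, dp[12]=2, dp[13]=3, dp[14]=4, dp[15]=5, dp[16]=6
Minimum coins for 16 = 6


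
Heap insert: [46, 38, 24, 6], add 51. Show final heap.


Append 51: [46, 38, 24, 6, 51]
Bubble up: swap idx 4(51) with idx 1(38); swap idx 1(51) with idx 0(46)
Result: [51, 46, 24, 6, 38]


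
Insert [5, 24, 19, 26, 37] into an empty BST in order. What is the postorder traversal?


Root = 5; build tree by BST insertion.
Postorder traversal: [19, 37, 26, 24, 5]


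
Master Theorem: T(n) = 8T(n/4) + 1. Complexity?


a=8, b=4, c=0. log_4(8)=1.5 > c=0. Case 1: O(n^log_b(a)) = O(n^1.500)
Complexity: O(n^1.500)


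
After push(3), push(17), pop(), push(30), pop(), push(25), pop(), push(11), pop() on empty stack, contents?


push(3) -> [3]
push(17) -> [3, 17]
pop() returns 17 -> [3]
push(30) -> [3, 30]
pop() returns 30 -> [3]
push(25) -> [3, 25]
pop() returns 25 -> [3]
push(11) -> [3, 11]
pop() returns 11 -> [3]
Final stack (bottom to top): [3]


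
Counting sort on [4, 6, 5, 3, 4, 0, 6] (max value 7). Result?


Count array: [1, 0, 0, 1, 2, 1, 2, 0]
Reconstruct: [0, 3, 4, 4, 5, 6, 6]


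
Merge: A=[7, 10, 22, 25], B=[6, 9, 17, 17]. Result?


Compare heads, take smaller each step.
Merged: [6, 7, 9, 10, 17, 17, 22, 25]


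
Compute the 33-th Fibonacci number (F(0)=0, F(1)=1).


F(n)=F(n-1)+F(n-2)
...F(31)=1346269, F(32)=2178309, F(33)=3524578


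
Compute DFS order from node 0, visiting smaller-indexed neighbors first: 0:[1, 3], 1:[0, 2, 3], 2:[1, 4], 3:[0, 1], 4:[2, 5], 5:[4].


DFS stack-based: start with [0]
Visit order: [0, 1, 2, 4, 5, 3]


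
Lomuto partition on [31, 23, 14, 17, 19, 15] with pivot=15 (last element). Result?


Elements <= 15 go left of pivot.
Result: [14, 15, 31, 17, 19, 23], pivot at index 1


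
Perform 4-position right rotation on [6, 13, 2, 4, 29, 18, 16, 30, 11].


Right rotate by 4: [18, 16, 30, 11, 6, 13, 2, 4, 29]


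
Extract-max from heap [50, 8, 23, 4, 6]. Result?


Max = 50
Replace root with last, heapify down
Resulting heap: [23, 8, 6, 4]


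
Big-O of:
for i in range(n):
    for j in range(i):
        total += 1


Per nesting level: O(n) * O(n) [triangular over i] = O(n^2)
Complexity: O(n^2)


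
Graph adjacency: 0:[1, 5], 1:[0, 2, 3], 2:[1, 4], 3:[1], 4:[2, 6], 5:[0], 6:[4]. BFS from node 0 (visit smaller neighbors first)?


BFS queue: start with [0]
Visit order: [0, 1, 5, 2, 3, 4, 6]


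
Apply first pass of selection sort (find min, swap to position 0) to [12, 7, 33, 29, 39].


After one pass: [7, 12, 33, 29, 39]


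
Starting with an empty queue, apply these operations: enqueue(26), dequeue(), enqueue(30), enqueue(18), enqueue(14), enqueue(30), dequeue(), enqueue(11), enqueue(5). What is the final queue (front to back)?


enqueue(26) -> [26]
dequeue() returns 26 -> []
enqueue(30) -> [30]
enqueue(18) -> [30, 18]
enqueue(14) -> [30, 18, 14]
enqueue(30) -> [30, 18, 14, 30]
dequeue() returns 30 -> [18, 14, 30]
enqueue(11) -> [18, 14, 30, 11]
enqueue(5) -> [18, 14, 30, 11, 5]
Final queue (front to back): [18, 14, 30, 11, 5]


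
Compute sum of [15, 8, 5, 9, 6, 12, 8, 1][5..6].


Prefix sums: [0, 15, 23, 28, 37, 43, 55, 63, 64]
Sum[5..6] = prefix[7] - prefix[5] = 63 - 43 = 20


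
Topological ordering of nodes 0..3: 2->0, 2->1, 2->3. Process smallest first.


Kahn's algorithm, process smallest node first
Order: [2, 0, 1, 3]


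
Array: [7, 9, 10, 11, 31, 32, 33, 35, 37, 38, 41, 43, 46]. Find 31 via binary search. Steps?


Search for 31:
[0,12] mid=6 arr[6]=33
[0,5] mid=2 arr[2]=10
[3,5] mid=4 arr[4]=31
Total: 3 comparisons


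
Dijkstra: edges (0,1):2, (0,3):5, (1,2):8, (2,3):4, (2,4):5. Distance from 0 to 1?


Dijkstra from 0:
Distances: {0: 0, 1: 2, 2: 9, 3: 5, 4: 14}
Shortest distance to 1 = 2, path = [0, 1]


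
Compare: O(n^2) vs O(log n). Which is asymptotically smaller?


logarithmic grows slower than quadratic
O(log n) is asymptotically smaller; O(n^2) grows faster


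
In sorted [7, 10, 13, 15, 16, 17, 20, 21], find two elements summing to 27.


Two pointers: lo=0, hi=7
Found pair: (7, 20) summing to 27


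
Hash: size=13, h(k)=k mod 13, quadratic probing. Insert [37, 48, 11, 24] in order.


Insertions: 37->slot 11; 48->slot 9; 11->slot 12; 24->slot 2
Table: [None, None, 24, None, None, None, None, None, None, 48, None, 37, 11]


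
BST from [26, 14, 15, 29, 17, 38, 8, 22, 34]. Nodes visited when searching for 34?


BST root = 26
Search for 34: compare at each node
Path: [26, 29, 38, 34]


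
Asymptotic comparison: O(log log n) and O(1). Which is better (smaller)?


constant grows slower than double-logarithmic
O(1) is asymptotically smaller; O(log log n) grows faster


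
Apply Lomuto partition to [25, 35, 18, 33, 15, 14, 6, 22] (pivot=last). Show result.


Elements <= 22 go left of pivot.
Result: [18, 15, 14, 6, 22, 25, 33, 35], pivot at index 4


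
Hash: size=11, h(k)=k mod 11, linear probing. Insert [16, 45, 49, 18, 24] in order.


Insertions: 16->slot 5; 45->slot 1; 49->slot 6; 18->slot 7; 24->slot 2
Table: [None, 45, 24, None, None, 16, 49, 18, None, None, None]


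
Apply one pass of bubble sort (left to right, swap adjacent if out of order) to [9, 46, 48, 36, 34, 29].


After one pass: [9, 46, 36, 34, 29, 48]


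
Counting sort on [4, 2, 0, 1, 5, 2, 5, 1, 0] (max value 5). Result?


Count array: [2, 2, 2, 0, 1, 2]
Reconstruct: [0, 0, 1, 1, 2, 2, 4, 5, 5]


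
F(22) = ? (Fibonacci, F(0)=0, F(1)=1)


F(n)=F(n-1)+F(n-2)
...F(20)=6765, F(21)=10946, F(22)=17711


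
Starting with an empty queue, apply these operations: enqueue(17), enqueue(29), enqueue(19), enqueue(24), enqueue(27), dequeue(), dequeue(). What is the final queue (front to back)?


enqueue(17) -> [17]
enqueue(29) -> [17, 29]
enqueue(19) -> [17, 29, 19]
enqueue(24) -> [17, 29, 19, 24]
enqueue(27) -> [17, 29, 19, 24, 27]
dequeue() returns 17 -> [29, 19, 24, 27]
dequeue() returns 29 -> [19, 24, 27]
Final queue (front to back): [19, 24, 27]


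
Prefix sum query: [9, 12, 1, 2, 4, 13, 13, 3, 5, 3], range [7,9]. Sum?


Prefix sums: [0, 9, 21, 22, 24, 28, 41, 54, 57, 62, 65]
Sum[7..9] = prefix[10] - prefix[7] = 65 - 54 = 11


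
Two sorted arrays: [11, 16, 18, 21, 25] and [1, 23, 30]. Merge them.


Compare heads, take smaller each step.
Merged: [1, 11, 16, 18, 21, 23, 25, 30]


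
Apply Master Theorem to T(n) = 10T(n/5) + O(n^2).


a=10, b=5, c=2. log_5(10)=1.431 < c=2. Case 3: O(n^c) = O(n^2)
Complexity: O(n^2)


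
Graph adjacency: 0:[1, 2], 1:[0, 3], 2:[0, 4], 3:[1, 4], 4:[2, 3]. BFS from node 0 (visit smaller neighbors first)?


BFS queue: start with [0]
Visit order: [0, 1, 2, 3, 4]


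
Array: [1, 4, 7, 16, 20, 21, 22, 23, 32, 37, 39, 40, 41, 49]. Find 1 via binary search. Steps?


Search for 1:
[0,13] mid=6 arr[6]=22
[0,5] mid=2 arr[2]=7
[0,1] mid=0 arr[0]=1
Total: 3 comparisons


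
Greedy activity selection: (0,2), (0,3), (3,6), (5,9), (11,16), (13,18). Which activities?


Greedy: pick earliest-ending, then skip overlaps.
Selected (3 activities): [(0, 2), (3, 6), (11, 16)]


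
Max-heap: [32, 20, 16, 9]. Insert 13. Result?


Append 13: [32, 20, 16, 9, 13]
Bubble up: no swaps needed
Result: [32, 20, 16, 9, 13]


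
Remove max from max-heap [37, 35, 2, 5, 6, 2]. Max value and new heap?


Max = 37
Replace root with last, heapify down
Resulting heap: [35, 6, 2, 5, 2]


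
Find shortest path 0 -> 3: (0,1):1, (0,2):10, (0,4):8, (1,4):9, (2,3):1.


Dijkstra from 0:
Distances: {0: 0, 1: 1, 2: 10, 3: 11, 4: 8}
Shortest distance to 3 = 11, path = [0, 2, 3]


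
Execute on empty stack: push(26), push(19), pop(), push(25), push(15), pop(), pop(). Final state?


push(26) -> [26]
push(19) -> [26, 19]
pop() returns 19 -> [26]
push(25) -> [26, 25]
push(15) -> [26, 25, 15]
pop() returns 15 -> [26, 25]
pop() returns 25 -> [26]
Final stack (bottom to top): [26]


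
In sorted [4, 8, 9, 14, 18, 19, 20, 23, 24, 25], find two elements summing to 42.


Two pointers: lo=0, hi=9
Found pair: (18, 24) summing to 42


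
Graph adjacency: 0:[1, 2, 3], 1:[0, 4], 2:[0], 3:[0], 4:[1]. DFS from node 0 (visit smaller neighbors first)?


DFS stack-based: start with [0]
Visit order: [0, 1, 4, 2, 3]


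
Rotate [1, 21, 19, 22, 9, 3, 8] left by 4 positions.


Left rotate by 4: [9, 3, 8, 1, 21, 19, 22]


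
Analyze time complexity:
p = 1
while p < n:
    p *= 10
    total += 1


Per nesting level: O(log n) = O(log n)
Complexity: O(log n)


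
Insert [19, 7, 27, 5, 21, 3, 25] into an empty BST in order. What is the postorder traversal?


Root = 19; build tree by BST insertion.
Postorder traversal: [3, 5, 7, 25, 21, 27, 19]


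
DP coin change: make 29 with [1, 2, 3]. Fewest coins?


dp[0]=0; dp[i]=1+min(dp[i-c] for c in coins)
...dp[24]=8, dp[25]=9, dp[26]=9, dp[27]=9, dp[28]=10, dp[29]=10
Minimum coins for 29 = 10


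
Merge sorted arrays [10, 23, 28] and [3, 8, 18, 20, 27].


Compare heads, take smaller each step.
Merged: [3, 8, 10, 18, 20, 23, 27, 28]


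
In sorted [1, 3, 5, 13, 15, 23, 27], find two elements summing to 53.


Two pointers: lo=0, hi=6
No pair sums to 53


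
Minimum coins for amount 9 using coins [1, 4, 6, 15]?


dp[0]=0; dp[i]=1+min(dp[i-c] for c in coins)
...dp[4]=1, dp[5]=2, dp[6]=1, dp[7]=2, dp[8]=2, dp[9]=3
Minimum coins for 9 = 3


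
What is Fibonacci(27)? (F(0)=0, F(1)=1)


F(n)=F(n-1)+F(n-2)
...F(25)=75025, F(26)=121393, F(27)=196418


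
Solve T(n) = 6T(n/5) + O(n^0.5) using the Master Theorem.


a=6, b=5, c=0.5. log_5(6)=1.113 > c=0.5. Case 1: O(n^log_b(a)) = O(n^1.113)
Complexity: O(n^1.113)


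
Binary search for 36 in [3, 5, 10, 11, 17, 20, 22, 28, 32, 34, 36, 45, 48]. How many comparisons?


Search for 36:
[0,12] mid=6 arr[6]=22
[7,12] mid=9 arr[9]=34
[10,12] mid=11 arr[11]=45
[10,10] mid=10 arr[10]=36
Total: 4 comparisons


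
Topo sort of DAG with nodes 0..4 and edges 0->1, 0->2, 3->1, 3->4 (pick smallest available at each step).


Kahn's algorithm, process smallest node first
Order: [0, 2, 3, 1, 4]


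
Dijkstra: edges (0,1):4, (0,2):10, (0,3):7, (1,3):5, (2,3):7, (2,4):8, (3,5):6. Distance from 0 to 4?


Dijkstra from 0:
Distances: {0: 0, 1: 4, 2: 10, 3: 7, 4: 18, 5: 13}
Shortest distance to 4 = 18, path = [0, 2, 4]


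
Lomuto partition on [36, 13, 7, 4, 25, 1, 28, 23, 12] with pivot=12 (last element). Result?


Elements <= 12 go left of pivot.
Result: [7, 4, 1, 12, 25, 36, 28, 23, 13], pivot at index 3


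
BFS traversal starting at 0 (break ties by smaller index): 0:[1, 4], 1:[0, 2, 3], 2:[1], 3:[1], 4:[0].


BFS queue: start with [0]
Visit order: [0, 1, 4, 2, 3]


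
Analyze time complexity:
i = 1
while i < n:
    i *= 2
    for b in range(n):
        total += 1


Per nesting level: O(log n) * O(n) = O(n log n)
Complexity: O(n log n)


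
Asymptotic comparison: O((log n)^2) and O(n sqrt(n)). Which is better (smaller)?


polylogarithmic grows slower than n^1.5
O((log n)^2) is asymptotically smaller; O(n sqrt(n)) grows faster


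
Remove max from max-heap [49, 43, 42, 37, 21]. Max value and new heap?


Max = 49
Replace root with last, heapify down
Resulting heap: [43, 37, 42, 21]


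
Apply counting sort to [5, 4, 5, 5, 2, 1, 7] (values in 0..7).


Count array: [0, 1, 1, 0, 1, 3, 0, 1]
Reconstruct: [1, 2, 4, 5, 5, 5, 7]


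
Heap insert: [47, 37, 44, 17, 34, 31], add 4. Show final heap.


Append 4: [47, 37, 44, 17, 34, 31, 4]
Bubble up: no swaps needed
Result: [47, 37, 44, 17, 34, 31, 4]


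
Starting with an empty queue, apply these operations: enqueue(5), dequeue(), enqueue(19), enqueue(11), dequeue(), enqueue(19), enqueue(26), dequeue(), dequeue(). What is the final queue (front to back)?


enqueue(5) -> [5]
dequeue() returns 5 -> []
enqueue(19) -> [19]
enqueue(11) -> [19, 11]
dequeue() returns 19 -> [11]
enqueue(19) -> [11, 19]
enqueue(26) -> [11, 19, 26]
dequeue() returns 11 -> [19, 26]
dequeue() returns 19 -> [26]
Final queue (front to back): [26]


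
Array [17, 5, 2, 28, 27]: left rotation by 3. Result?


Left rotate by 3: [28, 27, 17, 5, 2]


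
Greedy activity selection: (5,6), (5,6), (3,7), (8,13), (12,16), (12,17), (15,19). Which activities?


Greedy: pick earliest-ending, then skip overlaps.
Selected (3 activities): [(5, 6), (8, 13), (15, 19)]


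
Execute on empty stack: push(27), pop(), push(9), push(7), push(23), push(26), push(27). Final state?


push(27) -> [27]
pop() returns 27 -> []
push(9) -> [9]
push(7) -> [9, 7]
push(23) -> [9, 7, 23]
push(26) -> [9, 7, 23, 26]
push(27) -> [9, 7, 23, 26, 27]
Final stack (bottom to top): [9, 7, 23, 26, 27]


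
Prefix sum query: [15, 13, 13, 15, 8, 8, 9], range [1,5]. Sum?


Prefix sums: [0, 15, 28, 41, 56, 64, 72, 81]
Sum[1..5] = prefix[6] - prefix[1] = 72 - 15 = 57


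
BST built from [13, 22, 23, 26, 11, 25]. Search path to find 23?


BST root = 13
Search for 23: compare at each node
Path: [13, 22, 23]


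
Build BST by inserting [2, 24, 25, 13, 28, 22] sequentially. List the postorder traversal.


Root = 2; build tree by BST insertion.
Postorder traversal: [22, 13, 28, 25, 24, 2]


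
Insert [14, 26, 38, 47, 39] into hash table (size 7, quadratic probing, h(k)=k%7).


Insertions: 14->slot 0; 26->slot 5; 38->slot 3; 47->slot 6; 39->slot 4
Table: [14, None, None, 38, 39, 26, 47]


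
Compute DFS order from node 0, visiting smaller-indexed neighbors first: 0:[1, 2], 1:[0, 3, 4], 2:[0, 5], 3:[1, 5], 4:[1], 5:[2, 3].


DFS stack-based: start with [0]
Visit order: [0, 1, 3, 5, 2, 4]


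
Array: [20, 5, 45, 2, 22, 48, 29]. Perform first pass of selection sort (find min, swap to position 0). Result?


After one pass: [2, 5, 45, 20, 22, 48, 29]


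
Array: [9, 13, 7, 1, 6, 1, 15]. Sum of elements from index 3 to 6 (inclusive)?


Prefix sums: [0, 9, 22, 29, 30, 36, 37, 52]
Sum[3..6] = prefix[7] - prefix[3] = 52 - 29 = 23


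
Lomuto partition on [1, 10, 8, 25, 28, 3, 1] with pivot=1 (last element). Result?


Elements <= 1 go left of pivot.
Result: [1, 1, 8, 25, 28, 3, 10], pivot at index 1


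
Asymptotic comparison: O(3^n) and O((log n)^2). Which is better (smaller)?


polylogarithmic grows slower than exponential (base 3)
O((log n)^2) is asymptotically smaller; O(3^n) grows faster


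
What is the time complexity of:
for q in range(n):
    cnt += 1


Per nesting level: O(n) = O(n)
Complexity: O(n)


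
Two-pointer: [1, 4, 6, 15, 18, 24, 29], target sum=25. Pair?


Two pointers: lo=0, hi=6
Found pair: (1, 24) summing to 25


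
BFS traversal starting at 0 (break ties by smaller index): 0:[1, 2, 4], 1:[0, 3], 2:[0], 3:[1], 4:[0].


BFS queue: start with [0]
Visit order: [0, 1, 2, 4, 3]


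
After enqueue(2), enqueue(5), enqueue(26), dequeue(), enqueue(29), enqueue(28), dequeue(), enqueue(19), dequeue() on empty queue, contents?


enqueue(2) -> [2]
enqueue(5) -> [2, 5]
enqueue(26) -> [2, 5, 26]
dequeue() returns 2 -> [5, 26]
enqueue(29) -> [5, 26, 29]
enqueue(28) -> [5, 26, 29, 28]
dequeue() returns 5 -> [26, 29, 28]
enqueue(19) -> [26, 29, 28, 19]
dequeue() returns 26 -> [29, 28, 19]
Final queue (front to back): [29, 28, 19]
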